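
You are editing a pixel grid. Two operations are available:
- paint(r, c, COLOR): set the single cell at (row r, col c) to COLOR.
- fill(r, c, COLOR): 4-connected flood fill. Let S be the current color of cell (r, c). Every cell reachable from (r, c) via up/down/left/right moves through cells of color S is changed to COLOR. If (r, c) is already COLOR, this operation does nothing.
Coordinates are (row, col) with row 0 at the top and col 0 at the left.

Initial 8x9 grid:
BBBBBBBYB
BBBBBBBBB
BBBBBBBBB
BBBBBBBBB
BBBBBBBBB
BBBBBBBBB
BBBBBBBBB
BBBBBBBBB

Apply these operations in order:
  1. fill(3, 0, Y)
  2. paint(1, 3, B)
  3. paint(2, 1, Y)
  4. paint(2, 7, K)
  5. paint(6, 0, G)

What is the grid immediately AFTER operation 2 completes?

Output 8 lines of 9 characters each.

Answer: YYYYYYYYY
YYYBYYYYY
YYYYYYYYY
YYYYYYYYY
YYYYYYYYY
YYYYYYYYY
YYYYYYYYY
YYYYYYYYY

Derivation:
After op 1 fill(3,0,Y) [71 cells changed]:
YYYYYYYYY
YYYYYYYYY
YYYYYYYYY
YYYYYYYYY
YYYYYYYYY
YYYYYYYYY
YYYYYYYYY
YYYYYYYYY
After op 2 paint(1,3,B):
YYYYYYYYY
YYYBYYYYY
YYYYYYYYY
YYYYYYYYY
YYYYYYYYY
YYYYYYYYY
YYYYYYYYY
YYYYYYYYY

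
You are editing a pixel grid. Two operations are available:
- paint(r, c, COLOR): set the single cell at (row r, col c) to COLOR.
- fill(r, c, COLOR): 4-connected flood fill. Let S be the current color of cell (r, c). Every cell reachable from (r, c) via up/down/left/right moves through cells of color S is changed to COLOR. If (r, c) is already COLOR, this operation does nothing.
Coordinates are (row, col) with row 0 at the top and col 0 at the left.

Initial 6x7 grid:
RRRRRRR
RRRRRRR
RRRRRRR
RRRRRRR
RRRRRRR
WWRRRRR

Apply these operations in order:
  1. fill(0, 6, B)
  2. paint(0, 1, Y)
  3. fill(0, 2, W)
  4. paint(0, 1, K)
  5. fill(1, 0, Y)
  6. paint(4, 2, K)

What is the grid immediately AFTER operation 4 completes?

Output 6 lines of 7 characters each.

After op 1 fill(0,6,B) [40 cells changed]:
BBBBBBB
BBBBBBB
BBBBBBB
BBBBBBB
BBBBBBB
WWBBBBB
After op 2 paint(0,1,Y):
BYBBBBB
BBBBBBB
BBBBBBB
BBBBBBB
BBBBBBB
WWBBBBB
After op 3 fill(0,2,W) [39 cells changed]:
WYWWWWW
WWWWWWW
WWWWWWW
WWWWWWW
WWWWWWW
WWWWWWW
After op 4 paint(0,1,K):
WKWWWWW
WWWWWWW
WWWWWWW
WWWWWWW
WWWWWWW
WWWWWWW

Answer: WKWWWWW
WWWWWWW
WWWWWWW
WWWWWWW
WWWWWWW
WWWWWWW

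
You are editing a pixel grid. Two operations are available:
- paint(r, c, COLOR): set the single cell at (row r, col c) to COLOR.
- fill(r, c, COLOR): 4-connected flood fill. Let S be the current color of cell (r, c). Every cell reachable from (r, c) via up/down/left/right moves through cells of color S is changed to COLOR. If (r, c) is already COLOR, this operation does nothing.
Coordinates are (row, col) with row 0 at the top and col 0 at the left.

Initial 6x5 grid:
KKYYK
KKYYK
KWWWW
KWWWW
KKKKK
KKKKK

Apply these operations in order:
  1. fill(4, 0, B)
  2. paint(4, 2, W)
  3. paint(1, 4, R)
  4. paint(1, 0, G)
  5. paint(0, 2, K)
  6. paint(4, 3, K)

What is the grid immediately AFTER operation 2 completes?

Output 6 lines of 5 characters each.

Answer: BBYYK
BBYYK
BWWWW
BWWWW
BBWBB
BBBBB

Derivation:
After op 1 fill(4,0,B) [16 cells changed]:
BBYYK
BBYYK
BWWWW
BWWWW
BBBBB
BBBBB
After op 2 paint(4,2,W):
BBYYK
BBYYK
BWWWW
BWWWW
BBWBB
BBBBB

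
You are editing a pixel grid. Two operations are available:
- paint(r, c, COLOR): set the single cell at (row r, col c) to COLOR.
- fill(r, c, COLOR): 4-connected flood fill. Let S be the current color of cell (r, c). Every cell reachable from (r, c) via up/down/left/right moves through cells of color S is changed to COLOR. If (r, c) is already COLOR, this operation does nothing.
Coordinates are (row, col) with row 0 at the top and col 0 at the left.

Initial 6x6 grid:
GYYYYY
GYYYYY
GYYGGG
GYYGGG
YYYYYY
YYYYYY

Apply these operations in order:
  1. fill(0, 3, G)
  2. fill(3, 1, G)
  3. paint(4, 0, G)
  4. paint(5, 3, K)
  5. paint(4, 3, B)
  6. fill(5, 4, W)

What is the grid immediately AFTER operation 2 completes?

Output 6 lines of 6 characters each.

After op 1 fill(0,3,G) [26 cells changed]:
GGGGGG
GGGGGG
GGGGGG
GGGGGG
GGGGGG
GGGGGG
After op 2 fill(3,1,G) [0 cells changed]:
GGGGGG
GGGGGG
GGGGGG
GGGGGG
GGGGGG
GGGGGG

Answer: GGGGGG
GGGGGG
GGGGGG
GGGGGG
GGGGGG
GGGGGG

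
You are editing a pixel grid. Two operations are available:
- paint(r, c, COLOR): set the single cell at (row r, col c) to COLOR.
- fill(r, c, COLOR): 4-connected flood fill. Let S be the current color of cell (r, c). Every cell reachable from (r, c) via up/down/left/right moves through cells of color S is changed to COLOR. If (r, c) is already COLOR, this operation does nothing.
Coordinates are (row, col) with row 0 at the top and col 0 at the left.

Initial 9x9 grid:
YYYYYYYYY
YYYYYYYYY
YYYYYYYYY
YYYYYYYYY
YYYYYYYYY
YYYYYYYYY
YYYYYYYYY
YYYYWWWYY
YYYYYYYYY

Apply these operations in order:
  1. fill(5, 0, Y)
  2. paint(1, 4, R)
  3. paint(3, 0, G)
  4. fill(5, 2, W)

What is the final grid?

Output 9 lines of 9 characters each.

After op 1 fill(5,0,Y) [0 cells changed]:
YYYYYYYYY
YYYYYYYYY
YYYYYYYYY
YYYYYYYYY
YYYYYYYYY
YYYYYYYYY
YYYYYYYYY
YYYYWWWYY
YYYYYYYYY
After op 2 paint(1,4,R):
YYYYYYYYY
YYYYRYYYY
YYYYYYYYY
YYYYYYYYY
YYYYYYYYY
YYYYYYYYY
YYYYYYYYY
YYYYWWWYY
YYYYYYYYY
After op 3 paint(3,0,G):
YYYYYYYYY
YYYYRYYYY
YYYYYYYYY
GYYYYYYYY
YYYYYYYYY
YYYYYYYYY
YYYYYYYYY
YYYYWWWYY
YYYYYYYYY
After op 4 fill(5,2,W) [76 cells changed]:
WWWWWWWWW
WWWWRWWWW
WWWWWWWWW
GWWWWWWWW
WWWWWWWWW
WWWWWWWWW
WWWWWWWWW
WWWWWWWWW
WWWWWWWWW

Answer: WWWWWWWWW
WWWWRWWWW
WWWWWWWWW
GWWWWWWWW
WWWWWWWWW
WWWWWWWWW
WWWWWWWWW
WWWWWWWWW
WWWWWWWWW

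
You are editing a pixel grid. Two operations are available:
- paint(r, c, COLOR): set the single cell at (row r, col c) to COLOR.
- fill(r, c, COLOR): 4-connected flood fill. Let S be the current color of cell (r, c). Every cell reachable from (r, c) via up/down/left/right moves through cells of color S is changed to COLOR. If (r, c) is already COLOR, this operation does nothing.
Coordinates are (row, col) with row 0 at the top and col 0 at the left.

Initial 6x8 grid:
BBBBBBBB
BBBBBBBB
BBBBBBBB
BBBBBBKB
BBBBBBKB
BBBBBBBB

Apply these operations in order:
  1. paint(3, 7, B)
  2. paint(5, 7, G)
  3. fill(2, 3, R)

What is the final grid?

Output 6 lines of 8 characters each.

After op 1 paint(3,7,B):
BBBBBBBB
BBBBBBBB
BBBBBBBB
BBBBBBKB
BBBBBBKB
BBBBBBBB
After op 2 paint(5,7,G):
BBBBBBBB
BBBBBBBB
BBBBBBBB
BBBBBBKB
BBBBBBKB
BBBBBBBG
After op 3 fill(2,3,R) [45 cells changed]:
RRRRRRRR
RRRRRRRR
RRRRRRRR
RRRRRRKR
RRRRRRKR
RRRRRRRG

Answer: RRRRRRRR
RRRRRRRR
RRRRRRRR
RRRRRRKR
RRRRRRKR
RRRRRRRG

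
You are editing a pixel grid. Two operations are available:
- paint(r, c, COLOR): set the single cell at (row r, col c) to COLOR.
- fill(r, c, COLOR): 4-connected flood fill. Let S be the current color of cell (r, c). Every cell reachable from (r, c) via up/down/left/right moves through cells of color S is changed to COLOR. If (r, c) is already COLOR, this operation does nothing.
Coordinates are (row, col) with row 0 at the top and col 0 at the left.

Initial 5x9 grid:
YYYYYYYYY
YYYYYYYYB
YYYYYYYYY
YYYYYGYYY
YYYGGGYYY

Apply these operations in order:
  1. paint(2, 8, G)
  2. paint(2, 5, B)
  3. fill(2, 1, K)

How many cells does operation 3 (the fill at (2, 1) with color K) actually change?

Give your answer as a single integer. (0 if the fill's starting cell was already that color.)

Answer: 38

Derivation:
After op 1 paint(2,8,G):
YYYYYYYYY
YYYYYYYYB
YYYYYYYYG
YYYYYGYYY
YYYGGGYYY
After op 2 paint(2,5,B):
YYYYYYYYY
YYYYYYYYB
YYYYYBYYG
YYYYYGYYY
YYYGGGYYY
After op 3 fill(2,1,K) [38 cells changed]:
KKKKKKKKK
KKKKKKKKB
KKKKKBKKG
KKKKKGKKK
KKKGGGKKK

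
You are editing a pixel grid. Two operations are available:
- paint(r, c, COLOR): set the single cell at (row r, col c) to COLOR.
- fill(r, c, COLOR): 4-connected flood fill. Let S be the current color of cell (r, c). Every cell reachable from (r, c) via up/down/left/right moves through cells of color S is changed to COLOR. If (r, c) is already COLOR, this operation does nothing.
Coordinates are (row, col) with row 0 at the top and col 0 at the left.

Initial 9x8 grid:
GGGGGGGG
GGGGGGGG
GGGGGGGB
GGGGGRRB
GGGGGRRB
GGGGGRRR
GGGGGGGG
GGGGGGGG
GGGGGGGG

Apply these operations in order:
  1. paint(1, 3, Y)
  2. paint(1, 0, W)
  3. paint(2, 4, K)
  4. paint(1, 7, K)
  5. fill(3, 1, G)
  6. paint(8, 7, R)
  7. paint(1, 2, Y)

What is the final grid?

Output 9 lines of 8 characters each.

Answer: GGGGGGGG
WGYYGGGK
GGGGKGGB
GGGGGRRB
GGGGGRRB
GGGGGRRR
GGGGGGGG
GGGGGGGG
GGGGGGGR

Derivation:
After op 1 paint(1,3,Y):
GGGGGGGG
GGGYGGGG
GGGGGGGB
GGGGGRRB
GGGGGRRB
GGGGGRRR
GGGGGGGG
GGGGGGGG
GGGGGGGG
After op 2 paint(1,0,W):
GGGGGGGG
WGGYGGGG
GGGGGGGB
GGGGGRRB
GGGGGRRB
GGGGGRRR
GGGGGGGG
GGGGGGGG
GGGGGGGG
After op 3 paint(2,4,K):
GGGGGGGG
WGGYGGGG
GGGGKGGB
GGGGGRRB
GGGGGRRB
GGGGGRRR
GGGGGGGG
GGGGGGGG
GGGGGGGG
After op 4 paint(1,7,K):
GGGGGGGG
WGGYGGGK
GGGGKGGB
GGGGGRRB
GGGGGRRB
GGGGGRRR
GGGGGGGG
GGGGGGGG
GGGGGGGG
After op 5 fill(3,1,G) [0 cells changed]:
GGGGGGGG
WGGYGGGK
GGGGKGGB
GGGGGRRB
GGGGGRRB
GGGGGRRR
GGGGGGGG
GGGGGGGG
GGGGGGGG
After op 6 paint(8,7,R):
GGGGGGGG
WGGYGGGK
GGGGKGGB
GGGGGRRB
GGGGGRRB
GGGGGRRR
GGGGGGGG
GGGGGGGG
GGGGGGGR
After op 7 paint(1,2,Y):
GGGGGGGG
WGYYGGGK
GGGGKGGB
GGGGGRRB
GGGGGRRB
GGGGGRRR
GGGGGGGG
GGGGGGGG
GGGGGGGR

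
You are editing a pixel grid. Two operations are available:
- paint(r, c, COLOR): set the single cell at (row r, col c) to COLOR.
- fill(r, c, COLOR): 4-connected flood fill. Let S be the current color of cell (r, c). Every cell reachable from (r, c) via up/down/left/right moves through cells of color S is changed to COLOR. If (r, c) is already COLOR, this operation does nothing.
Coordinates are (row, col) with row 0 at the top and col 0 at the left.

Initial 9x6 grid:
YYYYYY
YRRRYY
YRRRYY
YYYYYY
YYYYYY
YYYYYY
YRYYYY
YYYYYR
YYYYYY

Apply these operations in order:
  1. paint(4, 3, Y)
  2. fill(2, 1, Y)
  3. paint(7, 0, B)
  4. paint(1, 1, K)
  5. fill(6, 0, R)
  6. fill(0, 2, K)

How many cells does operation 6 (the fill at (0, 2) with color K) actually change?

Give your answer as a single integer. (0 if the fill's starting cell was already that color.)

Answer: 52

Derivation:
After op 1 paint(4,3,Y):
YYYYYY
YRRRYY
YRRRYY
YYYYYY
YYYYYY
YYYYYY
YRYYYY
YYYYYR
YYYYYY
After op 2 fill(2,1,Y) [6 cells changed]:
YYYYYY
YYYYYY
YYYYYY
YYYYYY
YYYYYY
YYYYYY
YRYYYY
YYYYYR
YYYYYY
After op 3 paint(7,0,B):
YYYYYY
YYYYYY
YYYYYY
YYYYYY
YYYYYY
YYYYYY
YRYYYY
BYYYYR
YYYYYY
After op 4 paint(1,1,K):
YYYYYY
YKYYYY
YYYYYY
YYYYYY
YYYYYY
YYYYYY
YRYYYY
BYYYYR
YYYYYY
After op 5 fill(6,0,R) [50 cells changed]:
RRRRRR
RKRRRR
RRRRRR
RRRRRR
RRRRRR
RRRRRR
RRRRRR
BRRRRR
RRRRRR
After op 6 fill(0,2,K) [52 cells changed]:
KKKKKK
KKKKKK
KKKKKK
KKKKKK
KKKKKK
KKKKKK
KKKKKK
BKKKKK
KKKKKK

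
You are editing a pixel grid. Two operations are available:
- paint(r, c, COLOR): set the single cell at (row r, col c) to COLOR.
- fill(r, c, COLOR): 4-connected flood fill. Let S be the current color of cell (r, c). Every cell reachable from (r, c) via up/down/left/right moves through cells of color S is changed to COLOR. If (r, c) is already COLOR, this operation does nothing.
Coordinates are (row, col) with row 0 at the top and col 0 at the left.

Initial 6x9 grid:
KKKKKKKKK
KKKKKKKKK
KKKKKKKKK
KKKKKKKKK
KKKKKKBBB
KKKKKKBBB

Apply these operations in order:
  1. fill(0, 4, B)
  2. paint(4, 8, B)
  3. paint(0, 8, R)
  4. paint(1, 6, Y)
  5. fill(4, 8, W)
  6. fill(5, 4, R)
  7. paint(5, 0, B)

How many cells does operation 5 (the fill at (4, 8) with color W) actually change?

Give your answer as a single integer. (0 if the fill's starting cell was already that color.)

Answer: 52

Derivation:
After op 1 fill(0,4,B) [48 cells changed]:
BBBBBBBBB
BBBBBBBBB
BBBBBBBBB
BBBBBBBBB
BBBBBBBBB
BBBBBBBBB
After op 2 paint(4,8,B):
BBBBBBBBB
BBBBBBBBB
BBBBBBBBB
BBBBBBBBB
BBBBBBBBB
BBBBBBBBB
After op 3 paint(0,8,R):
BBBBBBBBR
BBBBBBBBB
BBBBBBBBB
BBBBBBBBB
BBBBBBBBB
BBBBBBBBB
After op 4 paint(1,6,Y):
BBBBBBBBR
BBBBBBYBB
BBBBBBBBB
BBBBBBBBB
BBBBBBBBB
BBBBBBBBB
After op 5 fill(4,8,W) [52 cells changed]:
WWWWWWWWR
WWWWWWYWW
WWWWWWWWW
WWWWWWWWW
WWWWWWWWW
WWWWWWWWW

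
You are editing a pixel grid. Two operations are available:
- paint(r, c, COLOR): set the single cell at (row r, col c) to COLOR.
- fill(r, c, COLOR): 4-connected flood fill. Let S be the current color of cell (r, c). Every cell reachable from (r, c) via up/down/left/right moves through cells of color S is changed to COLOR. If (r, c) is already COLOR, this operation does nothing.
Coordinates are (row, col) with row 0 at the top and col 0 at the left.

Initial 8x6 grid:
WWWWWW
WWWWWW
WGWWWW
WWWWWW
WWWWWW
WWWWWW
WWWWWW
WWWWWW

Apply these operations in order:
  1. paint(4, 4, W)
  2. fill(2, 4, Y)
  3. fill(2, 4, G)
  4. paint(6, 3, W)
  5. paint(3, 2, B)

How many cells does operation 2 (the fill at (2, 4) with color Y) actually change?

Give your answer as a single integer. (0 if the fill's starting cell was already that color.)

Answer: 47

Derivation:
After op 1 paint(4,4,W):
WWWWWW
WWWWWW
WGWWWW
WWWWWW
WWWWWW
WWWWWW
WWWWWW
WWWWWW
After op 2 fill(2,4,Y) [47 cells changed]:
YYYYYY
YYYYYY
YGYYYY
YYYYYY
YYYYYY
YYYYYY
YYYYYY
YYYYYY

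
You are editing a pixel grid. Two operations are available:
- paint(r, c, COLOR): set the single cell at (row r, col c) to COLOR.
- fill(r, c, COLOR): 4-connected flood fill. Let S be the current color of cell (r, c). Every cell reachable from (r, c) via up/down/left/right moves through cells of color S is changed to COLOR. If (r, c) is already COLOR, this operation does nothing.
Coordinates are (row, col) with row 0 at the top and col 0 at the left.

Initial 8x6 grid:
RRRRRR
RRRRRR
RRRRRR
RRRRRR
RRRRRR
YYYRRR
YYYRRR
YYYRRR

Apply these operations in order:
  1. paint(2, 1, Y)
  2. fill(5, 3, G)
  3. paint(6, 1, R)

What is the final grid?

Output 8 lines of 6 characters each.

After op 1 paint(2,1,Y):
RRRRRR
RRRRRR
RYRRRR
RRRRRR
RRRRRR
YYYRRR
YYYRRR
YYYRRR
After op 2 fill(5,3,G) [38 cells changed]:
GGGGGG
GGGGGG
GYGGGG
GGGGGG
GGGGGG
YYYGGG
YYYGGG
YYYGGG
After op 3 paint(6,1,R):
GGGGGG
GGGGGG
GYGGGG
GGGGGG
GGGGGG
YYYGGG
YRYGGG
YYYGGG

Answer: GGGGGG
GGGGGG
GYGGGG
GGGGGG
GGGGGG
YYYGGG
YRYGGG
YYYGGG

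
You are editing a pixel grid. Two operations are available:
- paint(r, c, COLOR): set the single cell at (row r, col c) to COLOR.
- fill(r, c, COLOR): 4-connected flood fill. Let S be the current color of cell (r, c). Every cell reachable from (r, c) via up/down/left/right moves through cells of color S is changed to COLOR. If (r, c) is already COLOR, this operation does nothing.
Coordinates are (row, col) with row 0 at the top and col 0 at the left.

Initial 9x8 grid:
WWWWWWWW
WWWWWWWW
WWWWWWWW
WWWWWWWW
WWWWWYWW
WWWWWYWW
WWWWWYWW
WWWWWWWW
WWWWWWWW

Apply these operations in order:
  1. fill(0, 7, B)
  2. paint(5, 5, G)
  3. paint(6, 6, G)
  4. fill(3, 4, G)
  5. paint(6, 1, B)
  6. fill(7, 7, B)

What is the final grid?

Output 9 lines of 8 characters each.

After op 1 fill(0,7,B) [69 cells changed]:
BBBBBBBB
BBBBBBBB
BBBBBBBB
BBBBBBBB
BBBBBYBB
BBBBBYBB
BBBBBYBB
BBBBBBBB
BBBBBBBB
After op 2 paint(5,5,G):
BBBBBBBB
BBBBBBBB
BBBBBBBB
BBBBBBBB
BBBBBYBB
BBBBBGBB
BBBBBYBB
BBBBBBBB
BBBBBBBB
After op 3 paint(6,6,G):
BBBBBBBB
BBBBBBBB
BBBBBBBB
BBBBBBBB
BBBBBYBB
BBBBBGBB
BBBBBYGB
BBBBBBBB
BBBBBBBB
After op 4 fill(3,4,G) [68 cells changed]:
GGGGGGGG
GGGGGGGG
GGGGGGGG
GGGGGGGG
GGGGGYGG
GGGGGGGG
GGGGGYGG
GGGGGGGG
GGGGGGGG
After op 5 paint(6,1,B):
GGGGGGGG
GGGGGGGG
GGGGGGGG
GGGGGGGG
GGGGGYGG
GGGGGGGG
GBGGGYGG
GGGGGGGG
GGGGGGGG
After op 6 fill(7,7,B) [69 cells changed]:
BBBBBBBB
BBBBBBBB
BBBBBBBB
BBBBBBBB
BBBBBYBB
BBBBBBBB
BBBBBYBB
BBBBBBBB
BBBBBBBB

Answer: BBBBBBBB
BBBBBBBB
BBBBBBBB
BBBBBBBB
BBBBBYBB
BBBBBBBB
BBBBBYBB
BBBBBBBB
BBBBBBBB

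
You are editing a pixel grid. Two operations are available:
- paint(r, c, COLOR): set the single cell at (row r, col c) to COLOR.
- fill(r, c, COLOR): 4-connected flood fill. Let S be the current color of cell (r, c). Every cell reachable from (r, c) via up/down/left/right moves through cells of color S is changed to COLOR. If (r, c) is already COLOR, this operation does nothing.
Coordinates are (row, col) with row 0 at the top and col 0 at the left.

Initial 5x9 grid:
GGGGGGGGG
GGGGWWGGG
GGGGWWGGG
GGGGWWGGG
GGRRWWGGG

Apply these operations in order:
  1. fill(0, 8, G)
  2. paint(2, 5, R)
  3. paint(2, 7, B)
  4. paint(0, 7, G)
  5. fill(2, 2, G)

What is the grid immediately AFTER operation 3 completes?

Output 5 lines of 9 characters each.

After op 1 fill(0,8,G) [0 cells changed]:
GGGGGGGGG
GGGGWWGGG
GGGGWWGGG
GGGGWWGGG
GGRRWWGGG
After op 2 paint(2,5,R):
GGGGGGGGG
GGGGWWGGG
GGGGWRGGG
GGGGWWGGG
GGRRWWGGG
After op 3 paint(2,7,B):
GGGGGGGGG
GGGGWWGGG
GGGGWRGBG
GGGGWWGGG
GGRRWWGGG

Answer: GGGGGGGGG
GGGGWWGGG
GGGGWRGBG
GGGGWWGGG
GGRRWWGGG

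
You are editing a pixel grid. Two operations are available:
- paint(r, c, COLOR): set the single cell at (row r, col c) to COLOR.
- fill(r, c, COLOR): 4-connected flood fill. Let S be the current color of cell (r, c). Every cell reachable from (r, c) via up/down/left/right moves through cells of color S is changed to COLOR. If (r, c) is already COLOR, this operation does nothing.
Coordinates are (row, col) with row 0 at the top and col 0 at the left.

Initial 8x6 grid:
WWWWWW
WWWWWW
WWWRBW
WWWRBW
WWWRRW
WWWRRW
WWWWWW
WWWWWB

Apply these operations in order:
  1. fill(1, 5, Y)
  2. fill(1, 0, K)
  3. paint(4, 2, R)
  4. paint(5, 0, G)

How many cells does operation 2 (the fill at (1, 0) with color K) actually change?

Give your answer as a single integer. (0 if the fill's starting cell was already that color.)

Answer: 39

Derivation:
After op 1 fill(1,5,Y) [39 cells changed]:
YYYYYY
YYYYYY
YYYRBY
YYYRBY
YYYRRY
YYYRRY
YYYYYY
YYYYYB
After op 2 fill(1,0,K) [39 cells changed]:
KKKKKK
KKKKKK
KKKRBK
KKKRBK
KKKRRK
KKKRRK
KKKKKK
KKKKKB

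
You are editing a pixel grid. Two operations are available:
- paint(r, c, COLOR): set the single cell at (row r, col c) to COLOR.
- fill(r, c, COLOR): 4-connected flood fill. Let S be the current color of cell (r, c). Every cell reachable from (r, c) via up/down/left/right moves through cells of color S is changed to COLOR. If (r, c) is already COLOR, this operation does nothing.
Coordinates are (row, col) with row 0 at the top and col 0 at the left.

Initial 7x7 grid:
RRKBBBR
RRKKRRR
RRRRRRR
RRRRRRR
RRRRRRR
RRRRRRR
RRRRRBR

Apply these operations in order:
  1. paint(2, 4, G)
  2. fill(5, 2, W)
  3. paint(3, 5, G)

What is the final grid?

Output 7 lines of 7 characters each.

After op 1 paint(2,4,G):
RRKBBBR
RRKKRRR
RRRRGRR
RRRRRRR
RRRRRRR
RRRRRRR
RRRRRBR
After op 2 fill(5,2,W) [41 cells changed]:
WWKBBBW
WWKKWWW
WWWWGWW
WWWWWWW
WWWWWWW
WWWWWWW
WWWWWBW
After op 3 paint(3,5,G):
WWKBBBW
WWKKWWW
WWWWGWW
WWWWWGW
WWWWWWW
WWWWWWW
WWWWWBW

Answer: WWKBBBW
WWKKWWW
WWWWGWW
WWWWWGW
WWWWWWW
WWWWWWW
WWWWWBW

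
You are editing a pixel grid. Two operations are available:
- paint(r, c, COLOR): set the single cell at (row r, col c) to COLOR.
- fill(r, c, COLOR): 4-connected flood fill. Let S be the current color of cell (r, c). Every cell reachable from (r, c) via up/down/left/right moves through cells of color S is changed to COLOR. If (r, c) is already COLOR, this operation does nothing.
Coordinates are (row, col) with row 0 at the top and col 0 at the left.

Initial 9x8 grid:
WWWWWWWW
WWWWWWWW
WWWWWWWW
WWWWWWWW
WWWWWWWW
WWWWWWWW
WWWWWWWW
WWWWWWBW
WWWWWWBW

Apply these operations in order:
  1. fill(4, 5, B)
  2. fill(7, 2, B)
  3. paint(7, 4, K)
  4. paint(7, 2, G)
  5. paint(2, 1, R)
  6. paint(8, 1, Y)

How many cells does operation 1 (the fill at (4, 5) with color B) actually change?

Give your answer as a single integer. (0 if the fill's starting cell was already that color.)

Answer: 70

Derivation:
After op 1 fill(4,5,B) [70 cells changed]:
BBBBBBBB
BBBBBBBB
BBBBBBBB
BBBBBBBB
BBBBBBBB
BBBBBBBB
BBBBBBBB
BBBBBBBB
BBBBBBBB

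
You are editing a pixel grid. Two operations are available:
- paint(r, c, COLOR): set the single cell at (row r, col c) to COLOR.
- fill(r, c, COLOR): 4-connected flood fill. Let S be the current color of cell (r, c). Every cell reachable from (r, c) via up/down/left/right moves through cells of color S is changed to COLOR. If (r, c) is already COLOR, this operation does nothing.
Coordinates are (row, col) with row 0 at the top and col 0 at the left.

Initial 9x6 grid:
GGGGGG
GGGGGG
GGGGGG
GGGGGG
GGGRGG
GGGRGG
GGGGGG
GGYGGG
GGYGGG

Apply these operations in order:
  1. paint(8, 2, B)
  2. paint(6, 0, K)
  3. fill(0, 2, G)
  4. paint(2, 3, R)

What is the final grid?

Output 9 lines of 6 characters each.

Answer: GGGGGG
GGGGGG
GGGRGG
GGGGGG
GGGRGG
GGGRGG
KGGGGG
GGYGGG
GGBGGG

Derivation:
After op 1 paint(8,2,B):
GGGGGG
GGGGGG
GGGGGG
GGGGGG
GGGRGG
GGGRGG
GGGGGG
GGYGGG
GGBGGG
After op 2 paint(6,0,K):
GGGGGG
GGGGGG
GGGGGG
GGGGGG
GGGRGG
GGGRGG
KGGGGG
GGYGGG
GGBGGG
After op 3 fill(0,2,G) [0 cells changed]:
GGGGGG
GGGGGG
GGGGGG
GGGGGG
GGGRGG
GGGRGG
KGGGGG
GGYGGG
GGBGGG
After op 4 paint(2,3,R):
GGGGGG
GGGGGG
GGGRGG
GGGGGG
GGGRGG
GGGRGG
KGGGGG
GGYGGG
GGBGGG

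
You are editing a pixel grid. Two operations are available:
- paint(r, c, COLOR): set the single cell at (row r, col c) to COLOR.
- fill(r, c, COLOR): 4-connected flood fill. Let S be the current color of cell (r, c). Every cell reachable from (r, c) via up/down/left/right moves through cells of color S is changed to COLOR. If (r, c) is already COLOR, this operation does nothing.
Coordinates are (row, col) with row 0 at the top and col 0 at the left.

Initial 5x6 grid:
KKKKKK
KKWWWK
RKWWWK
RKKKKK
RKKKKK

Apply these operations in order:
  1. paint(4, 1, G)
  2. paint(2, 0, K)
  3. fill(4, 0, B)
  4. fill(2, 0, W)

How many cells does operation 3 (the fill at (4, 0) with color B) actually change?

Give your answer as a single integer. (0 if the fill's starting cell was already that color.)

Answer: 2

Derivation:
After op 1 paint(4,1,G):
KKKKKK
KKWWWK
RKWWWK
RKKKKK
RGKKKK
After op 2 paint(2,0,K):
KKKKKK
KKWWWK
KKWWWK
RKKKKK
RGKKKK
After op 3 fill(4,0,B) [2 cells changed]:
KKKKKK
KKWWWK
KKWWWK
BKKKKK
BGKKKK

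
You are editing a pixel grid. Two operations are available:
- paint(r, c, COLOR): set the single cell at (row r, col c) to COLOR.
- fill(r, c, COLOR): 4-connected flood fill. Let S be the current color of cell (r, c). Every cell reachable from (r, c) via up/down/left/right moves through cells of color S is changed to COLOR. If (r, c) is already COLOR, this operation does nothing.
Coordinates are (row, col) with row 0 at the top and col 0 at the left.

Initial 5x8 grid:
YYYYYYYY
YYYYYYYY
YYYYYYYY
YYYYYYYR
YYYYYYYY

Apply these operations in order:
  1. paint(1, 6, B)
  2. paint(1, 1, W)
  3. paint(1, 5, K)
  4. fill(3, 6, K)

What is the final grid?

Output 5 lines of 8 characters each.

After op 1 paint(1,6,B):
YYYYYYYY
YYYYYYBY
YYYYYYYY
YYYYYYYR
YYYYYYYY
After op 2 paint(1,1,W):
YYYYYYYY
YWYYYYBY
YYYYYYYY
YYYYYYYR
YYYYYYYY
After op 3 paint(1,5,K):
YYYYYYYY
YWYYYKBY
YYYYYYYY
YYYYYYYR
YYYYYYYY
After op 4 fill(3,6,K) [36 cells changed]:
KKKKKKKK
KWKKKKBK
KKKKKKKK
KKKKKKKR
KKKKKKKK

Answer: KKKKKKKK
KWKKKKBK
KKKKKKKK
KKKKKKKR
KKKKKKKK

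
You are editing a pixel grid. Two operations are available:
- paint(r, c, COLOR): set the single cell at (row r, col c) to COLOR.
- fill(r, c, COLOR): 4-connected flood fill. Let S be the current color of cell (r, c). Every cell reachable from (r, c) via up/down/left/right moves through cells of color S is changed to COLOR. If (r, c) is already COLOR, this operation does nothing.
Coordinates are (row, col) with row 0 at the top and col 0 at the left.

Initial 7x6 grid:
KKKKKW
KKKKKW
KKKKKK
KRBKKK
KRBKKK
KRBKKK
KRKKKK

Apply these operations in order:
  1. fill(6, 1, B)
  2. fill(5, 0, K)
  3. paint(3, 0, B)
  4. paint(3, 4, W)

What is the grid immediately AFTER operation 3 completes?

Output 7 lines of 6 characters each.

Answer: KKKKKW
KKKKKW
KKKKKK
BBBKKK
KBBKKK
KBBKKK
KBKKKK

Derivation:
After op 1 fill(6,1,B) [4 cells changed]:
KKKKKW
KKKKKW
KKKKKK
KBBKKK
KBBKKK
KBBKKK
KBKKKK
After op 2 fill(5,0,K) [0 cells changed]:
KKKKKW
KKKKKW
KKKKKK
KBBKKK
KBBKKK
KBBKKK
KBKKKK
After op 3 paint(3,0,B):
KKKKKW
KKKKKW
KKKKKK
BBBKKK
KBBKKK
KBBKKK
KBKKKK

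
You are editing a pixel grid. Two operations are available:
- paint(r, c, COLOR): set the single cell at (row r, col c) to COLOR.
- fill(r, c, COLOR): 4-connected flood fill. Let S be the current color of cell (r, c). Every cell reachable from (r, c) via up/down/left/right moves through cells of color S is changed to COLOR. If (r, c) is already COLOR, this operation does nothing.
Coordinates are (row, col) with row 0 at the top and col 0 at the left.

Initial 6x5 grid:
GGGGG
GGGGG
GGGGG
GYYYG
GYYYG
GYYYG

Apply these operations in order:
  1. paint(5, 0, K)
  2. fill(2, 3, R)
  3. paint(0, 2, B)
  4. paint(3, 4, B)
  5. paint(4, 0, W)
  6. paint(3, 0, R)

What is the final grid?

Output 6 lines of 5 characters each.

After op 1 paint(5,0,K):
GGGGG
GGGGG
GGGGG
GYYYG
GYYYG
KYYYG
After op 2 fill(2,3,R) [20 cells changed]:
RRRRR
RRRRR
RRRRR
RYYYR
RYYYR
KYYYR
After op 3 paint(0,2,B):
RRBRR
RRRRR
RRRRR
RYYYR
RYYYR
KYYYR
After op 4 paint(3,4,B):
RRBRR
RRRRR
RRRRR
RYYYB
RYYYR
KYYYR
After op 5 paint(4,0,W):
RRBRR
RRRRR
RRRRR
RYYYB
WYYYR
KYYYR
After op 6 paint(3,0,R):
RRBRR
RRRRR
RRRRR
RYYYB
WYYYR
KYYYR

Answer: RRBRR
RRRRR
RRRRR
RYYYB
WYYYR
KYYYR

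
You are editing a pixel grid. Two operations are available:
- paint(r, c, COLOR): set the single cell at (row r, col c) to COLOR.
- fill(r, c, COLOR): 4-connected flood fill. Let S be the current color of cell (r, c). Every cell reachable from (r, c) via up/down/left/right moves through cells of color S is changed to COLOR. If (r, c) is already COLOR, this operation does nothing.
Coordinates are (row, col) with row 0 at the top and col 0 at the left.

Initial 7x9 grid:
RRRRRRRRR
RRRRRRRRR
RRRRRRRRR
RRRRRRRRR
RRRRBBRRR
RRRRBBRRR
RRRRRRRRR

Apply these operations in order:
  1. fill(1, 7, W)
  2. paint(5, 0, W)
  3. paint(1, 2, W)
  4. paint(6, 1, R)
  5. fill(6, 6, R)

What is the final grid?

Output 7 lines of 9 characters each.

After op 1 fill(1,7,W) [59 cells changed]:
WWWWWWWWW
WWWWWWWWW
WWWWWWWWW
WWWWWWWWW
WWWWBBWWW
WWWWBBWWW
WWWWWWWWW
After op 2 paint(5,0,W):
WWWWWWWWW
WWWWWWWWW
WWWWWWWWW
WWWWWWWWW
WWWWBBWWW
WWWWBBWWW
WWWWWWWWW
After op 3 paint(1,2,W):
WWWWWWWWW
WWWWWWWWW
WWWWWWWWW
WWWWWWWWW
WWWWBBWWW
WWWWBBWWW
WWWWWWWWW
After op 4 paint(6,1,R):
WWWWWWWWW
WWWWWWWWW
WWWWWWWWW
WWWWWWWWW
WWWWBBWWW
WWWWBBWWW
WRWWWWWWW
After op 5 fill(6,6,R) [58 cells changed]:
RRRRRRRRR
RRRRRRRRR
RRRRRRRRR
RRRRRRRRR
RRRRBBRRR
RRRRBBRRR
RRRRRRRRR

Answer: RRRRRRRRR
RRRRRRRRR
RRRRRRRRR
RRRRRRRRR
RRRRBBRRR
RRRRBBRRR
RRRRRRRRR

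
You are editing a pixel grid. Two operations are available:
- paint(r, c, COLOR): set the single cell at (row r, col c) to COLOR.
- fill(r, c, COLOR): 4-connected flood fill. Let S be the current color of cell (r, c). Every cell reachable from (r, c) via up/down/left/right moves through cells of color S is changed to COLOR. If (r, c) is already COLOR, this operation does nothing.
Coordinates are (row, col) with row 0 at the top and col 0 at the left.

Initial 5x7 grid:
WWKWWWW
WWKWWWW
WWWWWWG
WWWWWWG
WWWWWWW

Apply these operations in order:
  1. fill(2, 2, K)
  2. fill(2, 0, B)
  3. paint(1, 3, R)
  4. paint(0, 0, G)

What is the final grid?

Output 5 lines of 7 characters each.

After op 1 fill(2,2,K) [31 cells changed]:
KKKKKKK
KKKKKKK
KKKKKKG
KKKKKKG
KKKKKKK
After op 2 fill(2,0,B) [33 cells changed]:
BBBBBBB
BBBBBBB
BBBBBBG
BBBBBBG
BBBBBBB
After op 3 paint(1,3,R):
BBBBBBB
BBBRBBB
BBBBBBG
BBBBBBG
BBBBBBB
After op 4 paint(0,0,G):
GBBBBBB
BBBRBBB
BBBBBBG
BBBBBBG
BBBBBBB

Answer: GBBBBBB
BBBRBBB
BBBBBBG
BBBBBBG
BBBBBBB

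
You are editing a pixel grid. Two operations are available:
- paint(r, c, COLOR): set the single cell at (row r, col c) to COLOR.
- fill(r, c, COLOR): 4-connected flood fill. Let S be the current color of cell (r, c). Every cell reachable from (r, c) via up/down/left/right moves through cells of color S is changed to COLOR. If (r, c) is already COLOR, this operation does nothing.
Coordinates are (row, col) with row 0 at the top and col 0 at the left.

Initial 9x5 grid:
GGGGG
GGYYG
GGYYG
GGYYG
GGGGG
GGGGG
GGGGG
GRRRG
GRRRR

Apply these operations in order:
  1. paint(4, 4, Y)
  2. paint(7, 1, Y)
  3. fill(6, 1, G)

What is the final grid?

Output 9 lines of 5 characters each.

After op 1 paint(4,4,Y):
GGGGG
GGYYG
GGYYG
GGYYG
GGGGY
GGGGG
GGGGG
GRRRG
GRRRR
After op 2 paint(7,1,Y):
GGGGG
GGYYG
GGYYG
GGYYG
GGGGY
GGGGG
GGGGG
GYRRG
GRRRR
After op 3 fill(6,1,G) [0 cells changed]:
GGGGG
GGYYG
GGYYG
GGYYG
GGGGY
GGGGG
GGGGG
GYRRG
GRRRR

Answer: GGGGG
GGYYG
GGYYG
GGYYG
GGGGY
GGGGG
GGGGG
GYRRG
GRRRR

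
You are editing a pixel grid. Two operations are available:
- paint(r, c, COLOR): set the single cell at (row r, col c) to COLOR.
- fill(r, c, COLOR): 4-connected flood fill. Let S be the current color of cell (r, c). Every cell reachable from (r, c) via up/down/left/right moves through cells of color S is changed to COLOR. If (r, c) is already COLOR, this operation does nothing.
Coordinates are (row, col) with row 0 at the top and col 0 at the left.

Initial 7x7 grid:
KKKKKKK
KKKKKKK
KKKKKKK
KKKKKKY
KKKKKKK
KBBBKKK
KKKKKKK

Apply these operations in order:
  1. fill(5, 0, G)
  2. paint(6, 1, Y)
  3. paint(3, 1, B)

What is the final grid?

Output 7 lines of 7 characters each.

After op 1 fill(5,0,G) [45 cells changed]:
GGGGGGG
GGGGGGG
GGGGGGG
GGGGGGY
GGGGGGG
GBBBGGG
GGGGGGG
After op 2 paint(6,1,Y):
GGGGGGG
GGGGGGG
GGGGGGG
GGGGGGY
GGGGGGG
GBBBGGG
GYGGGGG
After op 3 paint(3,1,B):
GGGGGGG
GGGGGGG
GGGGGGG
GBGGGGY
GGGGGGG
GBBBGGG
GYGGGGG

Answer: GGGGGGG
GGGGGGG
GGGGGGG
GBGGGGY
GGGGGGG
GBBBGGG
GYGGGGG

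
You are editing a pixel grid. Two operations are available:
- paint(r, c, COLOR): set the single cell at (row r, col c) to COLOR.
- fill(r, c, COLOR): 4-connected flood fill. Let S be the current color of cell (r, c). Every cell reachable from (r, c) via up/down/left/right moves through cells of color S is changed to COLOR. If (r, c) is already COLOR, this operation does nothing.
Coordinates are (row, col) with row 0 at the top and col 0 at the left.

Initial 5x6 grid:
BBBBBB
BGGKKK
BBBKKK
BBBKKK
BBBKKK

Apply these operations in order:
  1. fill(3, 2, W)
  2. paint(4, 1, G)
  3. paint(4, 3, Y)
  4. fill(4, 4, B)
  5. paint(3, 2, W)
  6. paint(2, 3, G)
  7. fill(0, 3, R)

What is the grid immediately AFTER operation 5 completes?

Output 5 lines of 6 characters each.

Answer: WWWWWW
WGGBBB
WWWBBB
WWWBBB
WGWYBB

Derivation:
After op 1 fill(3,2,W) [16 cells changed]:
WWWWWW
WGGKKK
WWWKKK
WWWKKK
WWWKKK
After op 2 paint(4,1,G):
WWWWWW
WGGKKK
WWWKKK
WWWKKK
WGWKKK
After op 3 paint(4,3,Y):
WWWWWW
WGGKKK
WWWKKK
WWWKKK
WGWYKK
After op 4 fill(4,4,B) [11 cells changed]:
WWWWWW
WGGBBB
WWWBBB
WWWBBB
WGWYBB
After op 5 paint(3,2,W):
WWWWWW
WGGBBB
WWWBBB
WWWBBB
WGWYBB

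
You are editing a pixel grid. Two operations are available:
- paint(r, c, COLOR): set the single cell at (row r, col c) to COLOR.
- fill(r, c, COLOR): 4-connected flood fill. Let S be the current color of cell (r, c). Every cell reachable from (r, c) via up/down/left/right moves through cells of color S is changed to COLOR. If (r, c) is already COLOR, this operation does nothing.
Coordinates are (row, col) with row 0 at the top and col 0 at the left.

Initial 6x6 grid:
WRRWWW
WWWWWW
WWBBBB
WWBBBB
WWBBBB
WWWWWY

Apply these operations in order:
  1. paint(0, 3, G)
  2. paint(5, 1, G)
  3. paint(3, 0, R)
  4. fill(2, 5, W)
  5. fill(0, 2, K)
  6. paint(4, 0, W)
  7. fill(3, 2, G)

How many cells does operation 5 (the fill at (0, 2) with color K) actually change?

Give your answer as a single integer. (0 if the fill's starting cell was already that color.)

Answer: 2

Derivation:
After op 1 paint(0,3,G):
WRRGWW
WWWWWW
WWBBBB
WWBBBB
WWBBBB
WWWWWY
After op 2 paint(5,1,G):
WRRGWW
WWWWWW
WWBBBB
WWBBBB
WWBBBB
WGWWWY
After op 3 paint(3,0,R):
WRRGWW
WWWWWW
WWBBBB
RWBBBB
WWBBBB
WGWWWY
After op 4 fill(2,5,W) [12 cells changed]:
WRRGWW
WWWWWW
WWWWWW
RWWWWW
WWWWWW
WGWWWY
After op 5 fill(0,2,K) [2 cells changed]:
WKKGWW
WWWWWW
WWWWWW
RWWWWW
WWWWWW
WGWWWY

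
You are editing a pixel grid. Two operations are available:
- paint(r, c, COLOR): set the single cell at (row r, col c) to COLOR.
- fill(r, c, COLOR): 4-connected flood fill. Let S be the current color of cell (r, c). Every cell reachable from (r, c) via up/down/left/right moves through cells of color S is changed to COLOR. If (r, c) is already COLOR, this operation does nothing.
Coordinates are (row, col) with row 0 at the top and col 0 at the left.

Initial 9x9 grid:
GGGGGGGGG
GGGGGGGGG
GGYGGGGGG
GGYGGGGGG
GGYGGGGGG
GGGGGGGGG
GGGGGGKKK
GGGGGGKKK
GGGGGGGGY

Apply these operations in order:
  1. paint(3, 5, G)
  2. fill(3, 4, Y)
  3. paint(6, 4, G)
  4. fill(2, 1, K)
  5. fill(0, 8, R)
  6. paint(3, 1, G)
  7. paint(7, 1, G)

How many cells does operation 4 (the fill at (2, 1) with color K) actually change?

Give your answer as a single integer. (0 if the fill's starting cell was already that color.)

After op 1 paint(3,5,G):
GGGGGGGGG
GGGGGGGGG
GGYGGGGGG
GGYGGGGGG
GGYGGGGGG
GGGGGGGGG
GGGGGGKKK
GGGGGGKKK
GGGGGGGGY
After op 2 fill(3,4,Y) [71 cells changed]:
YYYYYYYYY
YYYYYYYYY
YYYYYYYYY
YYYYYYYYY
YYYYYYYYY
YYYYYYYYY
YYYYYYKKK
YYYYYYKKK
YYYYYYYYY
After op 3 paint(6,4,G):
YYYYYYYYY
YYYYYYYYY
YYYYYYYYY
YYYYYYYYY
YYYYYYYYY
YYYYYYYYY
YYYYGYKKK
YYYYYYKKK
YYYYYYYYY
After op 4 fill(2,1,K) [74 cells changed]:
KKKKKKKKK
KKKKKKKKK
KKKKKKKKK
KKKKKKKKK
KKKKKKKKK
KKKKKKKKK
KKKKGKKKK
KKKKKKKKK
KKKKKKKKK

Answer: 74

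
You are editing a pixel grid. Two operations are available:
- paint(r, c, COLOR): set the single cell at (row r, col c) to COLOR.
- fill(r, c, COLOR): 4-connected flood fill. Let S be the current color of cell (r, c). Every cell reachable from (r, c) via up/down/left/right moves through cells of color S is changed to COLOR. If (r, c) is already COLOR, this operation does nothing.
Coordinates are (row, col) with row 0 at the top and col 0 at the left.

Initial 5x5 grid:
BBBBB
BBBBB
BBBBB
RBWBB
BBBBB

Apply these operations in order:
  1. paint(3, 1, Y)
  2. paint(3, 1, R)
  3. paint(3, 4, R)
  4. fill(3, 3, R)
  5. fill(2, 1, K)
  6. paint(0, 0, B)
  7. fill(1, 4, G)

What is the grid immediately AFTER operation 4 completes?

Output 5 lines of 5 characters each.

After op 1 paint(3,1,Y):
BBBBB
BBBBB
BBBBB
RYWBB
BBBBB
After op 2 paint(3,1,R):
BBBBB
BBBBB
BBBBB
RRWBB
BBBBB
After op 3 paint(3,4,R):
BBBBB
BBBBB
BBBBB
RRWBR
BBBBB
After op 4 fill(3,3,R) [21 cells changed]:
RRRRR
RRRRR
RRRRR
RRWRR
RRRRR

Answer: RRRRR
RRRRR
RRRRR
RRWRR
RRRRR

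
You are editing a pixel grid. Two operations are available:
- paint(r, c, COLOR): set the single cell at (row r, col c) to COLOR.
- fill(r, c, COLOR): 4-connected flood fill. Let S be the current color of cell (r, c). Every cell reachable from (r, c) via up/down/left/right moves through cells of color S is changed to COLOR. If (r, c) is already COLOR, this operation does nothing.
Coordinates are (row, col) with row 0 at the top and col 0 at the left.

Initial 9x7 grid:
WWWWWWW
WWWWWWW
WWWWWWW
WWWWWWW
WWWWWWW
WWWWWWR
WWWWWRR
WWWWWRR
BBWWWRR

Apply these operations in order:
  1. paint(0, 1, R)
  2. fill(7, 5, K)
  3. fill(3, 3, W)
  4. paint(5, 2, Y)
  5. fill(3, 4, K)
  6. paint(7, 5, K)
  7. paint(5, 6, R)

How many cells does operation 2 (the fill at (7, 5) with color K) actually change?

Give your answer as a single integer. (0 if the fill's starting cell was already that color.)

Answer: 7

Derivation:
After op 1 paint(0,1,R):
WRWWWWW
WWWWWWW
WWWWWWW
WWWWWWW
WWWWWWW
WWWWWWR
WWWWWRR
WWWWWRR
BBWWWRR
After op 2 fill(7,5,K) [7 cells changed]:
WRWWWWW
WWWWWWW
WWWWWWW
WWWWWWW
WWWWWWW
WWWWWWK
WWWWWKK
WWWWWKK
BBWWWKK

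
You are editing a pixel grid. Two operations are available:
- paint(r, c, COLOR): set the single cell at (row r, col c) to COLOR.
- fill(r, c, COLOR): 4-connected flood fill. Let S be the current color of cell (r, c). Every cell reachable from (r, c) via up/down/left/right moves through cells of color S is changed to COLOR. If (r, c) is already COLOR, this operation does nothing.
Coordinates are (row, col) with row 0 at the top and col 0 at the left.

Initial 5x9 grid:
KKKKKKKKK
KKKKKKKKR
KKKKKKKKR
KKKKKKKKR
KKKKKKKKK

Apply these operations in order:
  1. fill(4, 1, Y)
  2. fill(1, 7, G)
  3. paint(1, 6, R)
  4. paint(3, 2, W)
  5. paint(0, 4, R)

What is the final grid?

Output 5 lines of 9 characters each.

After op 1 fill(4,1,Y) [42 cells changed]:
YYYYYYYYY
YYYYYYYYR
YYYYYYYYR
YYYYYYYYR
YYYYYYYYY
After op 2 fill(1,7,G) [42 cells changed]:
GGGGGGGGG
GGGGGGGGR
GGGGGGGGR
GGGGGGGGR
GGGGGGGGG
After op 3 paint(1,6,R):
GGGGGGGGG
GGGGGGRGR
GGGGGGGGR
GGGGGGGGR
GGGGGGGGG
After op 4 paint(3,2,W):
GGGGGGGGG
GGGGGGRGR
GGGGGGGGR
GGWGGGGGR
GGGGGGGGG
After op 5 paint(0,4,R):
GGGGRGGGG
GGGGGGRGR
GGGGGGGGR
GGWGGGGGR
GGGGGGGGG

Answer: GGGGRGGGG
GGGGGGRGR
GGGGGGGGR
GGWGGGGGR
GGGGGGGGG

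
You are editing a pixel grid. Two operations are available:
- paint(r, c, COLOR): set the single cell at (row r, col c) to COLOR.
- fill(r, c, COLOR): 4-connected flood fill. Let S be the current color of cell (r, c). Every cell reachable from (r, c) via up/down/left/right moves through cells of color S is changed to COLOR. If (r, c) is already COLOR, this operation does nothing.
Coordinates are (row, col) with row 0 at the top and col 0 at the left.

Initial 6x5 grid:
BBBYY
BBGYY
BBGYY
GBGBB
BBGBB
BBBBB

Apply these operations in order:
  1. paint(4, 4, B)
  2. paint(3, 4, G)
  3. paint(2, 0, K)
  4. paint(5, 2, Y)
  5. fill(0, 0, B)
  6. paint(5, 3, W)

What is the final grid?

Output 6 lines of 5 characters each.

After op 1 paint(4,4,B):
BBBYY
BBGYY
BBGYY
GBGBB
BBGBB
BBBBB
After op 2 paint(3,4,G):
BBBYY
BBGYY
BBGYY
GBGBG
BBGBB
BBBBB
After op 3 paint(2,0,K):
BBBYY
BBGYY
KBGYY
GBGBG
BBGBB
BBBBB
After op 4 paint(5,2,Y):
BBBYY
BBGYY
KBGYY
GBGBG
BBGBB
BBYBB
After op 5 fill(0,0,B) [0 cells changed]:
BBBYY
BBGYY
KBGYY
GBGBG
BBGBB
BBYBB
After op 6 paint(5,3,W):
BBBYY
BBGYY
KBGYY
GBGBG
BBGBB
BBYWB

Answer: BBBYY
BBGYY
KBGYY
GBGBG
BBGBB
BBYWB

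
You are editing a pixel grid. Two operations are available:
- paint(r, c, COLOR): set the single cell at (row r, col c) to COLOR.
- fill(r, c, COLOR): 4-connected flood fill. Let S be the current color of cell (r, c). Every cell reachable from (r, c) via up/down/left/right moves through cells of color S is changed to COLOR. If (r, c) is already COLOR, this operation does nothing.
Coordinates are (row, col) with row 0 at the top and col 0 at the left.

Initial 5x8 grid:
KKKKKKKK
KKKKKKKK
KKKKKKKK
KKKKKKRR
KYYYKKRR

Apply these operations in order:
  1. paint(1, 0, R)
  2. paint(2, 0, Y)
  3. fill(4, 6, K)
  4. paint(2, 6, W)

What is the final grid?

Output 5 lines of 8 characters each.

Answer: KKKKKKKK
RKKKKKKK
YKKKKKWK
KKKKKKKK
KYYYKKKK

Derivation:
After op 1 paint(1,0,R):
KKKKKKKK
RKKKKKKK
KKKKKKKK
KKKKKKRR
KYYYKKRR
After op 2 paint(2,0,Y):
KKKKKKKK
RKKKKKKK
YKKKKKKK
KKKKKKRR
KYYYKKRR
After op 3 fill(4,6,K) [4 cells changed]:
KKKKKKKK
RKKKKKKK
YKKKKKKK
KKKKKKKK
KYYYKKKK
After op 4 paint(2,6,W):
KKKKKKKK
RKKKKKKK
YKKKKKWK
KKKKKKKK
KYYYKKKK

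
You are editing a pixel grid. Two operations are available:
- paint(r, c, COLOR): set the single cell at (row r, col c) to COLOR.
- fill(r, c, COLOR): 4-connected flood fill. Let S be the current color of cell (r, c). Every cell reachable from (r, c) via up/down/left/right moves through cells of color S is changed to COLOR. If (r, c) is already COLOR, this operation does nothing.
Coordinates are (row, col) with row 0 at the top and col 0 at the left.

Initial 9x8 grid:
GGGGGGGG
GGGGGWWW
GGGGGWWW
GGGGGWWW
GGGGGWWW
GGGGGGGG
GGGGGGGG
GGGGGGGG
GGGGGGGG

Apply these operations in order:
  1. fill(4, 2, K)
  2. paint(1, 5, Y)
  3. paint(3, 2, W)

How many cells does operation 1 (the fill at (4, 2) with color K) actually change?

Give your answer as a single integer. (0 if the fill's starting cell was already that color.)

Answer: 60

Derivation:
After op 1 fill(4,2,K) [60 cells changed]:
KKKKKKKK
KKKKKWWW
KKKKKWWW
KKKKKWWW
KKKKKWWW
KKKKKKKK
KKKKKKKK
KKKKKKKK
KKKKKKKK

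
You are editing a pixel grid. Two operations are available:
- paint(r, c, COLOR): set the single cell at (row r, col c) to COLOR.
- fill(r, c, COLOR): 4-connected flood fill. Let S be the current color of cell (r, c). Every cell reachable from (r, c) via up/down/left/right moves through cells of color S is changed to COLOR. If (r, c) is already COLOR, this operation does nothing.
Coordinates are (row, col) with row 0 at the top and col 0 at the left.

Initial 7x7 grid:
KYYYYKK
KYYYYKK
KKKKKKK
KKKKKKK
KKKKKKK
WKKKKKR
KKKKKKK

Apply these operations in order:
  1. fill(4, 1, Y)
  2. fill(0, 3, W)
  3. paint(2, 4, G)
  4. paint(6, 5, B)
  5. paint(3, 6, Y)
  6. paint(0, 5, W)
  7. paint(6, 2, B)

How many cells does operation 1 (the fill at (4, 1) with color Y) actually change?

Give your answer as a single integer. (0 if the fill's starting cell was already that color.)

After op 1 fill(4,1,Y) [39 cells changed]:
YYYYYYY
YYYYYYY
YYYYYYY
YYYYYYY
YYYYYYY
WYYYYYR
YYYYYYY

Answer: 39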